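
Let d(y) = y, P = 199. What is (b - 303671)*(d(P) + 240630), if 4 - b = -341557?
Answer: 9125010810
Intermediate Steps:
b = 341561 (b = 4 - 1*(-341557) = 4 + 341557 = 341561)
(b - 303671)*(d(P) + 240630) = (341561 - 303671)*(199 + 240630) = 37890*240829 = 9125010810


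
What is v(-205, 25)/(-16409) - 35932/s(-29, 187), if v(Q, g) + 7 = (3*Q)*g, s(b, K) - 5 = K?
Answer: -146663711/787632 ≈ -186.21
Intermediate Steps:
s(b, K) = 5 + K
v(Q, g) = -7 + 3*Q*g (v(Q, g) = -7 + (3*Q)*g = -7 + 3*Q*g)
v(-205, 25)/(-16409) - 35932/s(-29, 187) = (-7 + 3*(-205)*25)/(-16409) - 35932/(5 + 187) = (-7 - 15375)*(-1/16409) - 35932/192 = -15382*(-1/16409) - 35932*1/192 = 15382/16409 - 8983/48 = -146663711/787632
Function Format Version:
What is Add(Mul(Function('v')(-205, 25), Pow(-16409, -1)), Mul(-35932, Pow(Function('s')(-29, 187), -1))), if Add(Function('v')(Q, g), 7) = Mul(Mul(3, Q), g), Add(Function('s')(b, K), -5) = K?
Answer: Rational(-146663711, 787632) ≈ -186.21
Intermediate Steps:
Function('s')(b, K) = Add(5, K)
Function('v')(Q, g) = Add(-7, Mul(3, Q, g)) (Function('v')(Q, g) = Add(-7, Mul(Mul(3, Q), g)) = Add(-7, Mul(3, Q, g)))
Add(Mul(Function('v')(-205, 25), Pow(-16409, -1)), Mul(-35932, Pow(Function('s')(-29, 187), -1))) = Add(Mul(Add(-7, Mul(3, -205, 25)), Pow(-16409, -1)), Mul(-35932, Pow(Add(5, 187), -1))) = Add(Mul(Add(-7, -15375), Rational(-1, 16409)), Mul(-35932, Pow(192, -1))) = Add(Mul(-15382, Rational(-1, 16409)), Mul(-35932, Rational(1, 192))) = Add(Rational(15382, 16409), Rational(-8983, 48)) = Rational(-146663711, 787632)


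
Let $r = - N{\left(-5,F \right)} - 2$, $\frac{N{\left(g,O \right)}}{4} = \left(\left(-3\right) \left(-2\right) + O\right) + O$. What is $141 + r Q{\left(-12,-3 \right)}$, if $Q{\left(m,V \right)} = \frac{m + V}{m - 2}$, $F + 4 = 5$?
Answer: $\frac{732}{7} \approx 104.57$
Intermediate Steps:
$F = 1$ ($F = -4 + 5 = 1$)
$Q{\left(m,V \right)} = \frac{V + m}{-2 + m}$
$N{\left(g,O \right)} = 24 + 8 O$ ($N{\left(g,O \right)} = 4 \left(\left(\left(-3\right) \left(-2\right) + O\right) + O\right) = 4 \left(\left(6 + O\right) + O\right) = 4 \left(6 + 2 O\right) = 24 + 8 O$)
$r = -34$ ($r = - (24 + 8 \cdot 1) - 2 = - (24 + 8) - 2 = \left(-1\right) 32 - 2 = -32 - 2 = -34$)
$141 + r Q{\left(-12,-3 \right)} = 141 - 34 \frac{-3 - 12}{-2 - 12} = 141 - 34 \frac{1}{-14} \left(-15\right) = 141 - 34 \left(\left(- \frac{1}{14}\right) \left(-15\right)\right) = 141 - \frac{255}{7} = \frac{732}{7}$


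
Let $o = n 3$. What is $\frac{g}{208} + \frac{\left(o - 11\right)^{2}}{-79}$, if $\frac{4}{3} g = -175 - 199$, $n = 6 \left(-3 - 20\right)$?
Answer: $- \frac{75184319}{32864} \approx -2287.7$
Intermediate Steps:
$n = -138$ ($n = 6 \left(-3 - 20\right) = 6 \left(-23\right) = -138$)
$o = -414$ ($o = \left(-138\right) 3 = -414$)
$g = - \frac{561}{2}$ ($g = \frac{3 \left(-175 - 199\right)}{4} = \frac{3}{4} \left(-374\right) = - \frac{561}{2} \approx -280.5$)
$\frac{g}{208} + \frac{\left(o - 11\right)^{2}}{-79} = - \frac{561}{2 \cdot 208} + \frac{\left(-414 - 11\right)^{2}}{-79} = \left(- \frac{561}{2}\right) \frac{1}{208} + \left(-425\right)^{2} \left(- \frac{1}{79}\right) = - \frac{561}{416} + 180625 \left(- \frac{1}{79}\right) = - \frac{561}{416} - \frac{180625}{79} = - \frac{75184319}{32864}$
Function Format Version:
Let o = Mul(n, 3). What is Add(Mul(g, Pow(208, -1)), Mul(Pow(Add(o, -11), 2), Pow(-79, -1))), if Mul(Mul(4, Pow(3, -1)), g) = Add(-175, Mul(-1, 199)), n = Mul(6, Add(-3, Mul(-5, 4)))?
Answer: Rational(-75184319, 32864) ≈ -2287.7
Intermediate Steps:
n = -138 (n = Mul(6, Add(-3, -20)) = Mul(6, -23) = -138)
o = -414 (o = Mul(-138, 3) = -414)
g = Rational(-561, 2) (g = Mul(Rational(3, 4), Add(-175, Mul(-1, 199))) = Mul(Rational(3, 4), Add(-175, -199)) = Mul(Rational(3, 4), -374) = Rational(-561, 2) ≈ -280.50)
Add(Mul(g, Pow(208, -1)), Mul(Pow(Add(o, -11), 2), Pow(-79, -1))) = Add(Mul(Rational(-561, 2), Pow(208, -1)), Mul(Pow(Add(-414, -11), 2), Pow(-79, -1))) = Add(Mul(Rational(-561, 2), Rational(1, 208)), Mul(Pow(-425, 2), Rational(-1, 79))) = Add(Rational(-561, 416), Mul(180625, Rational(-1, 79))) = Add(Rational(-561, 416), Rational(-180625, 79)) = Rational(-75184319, 32864)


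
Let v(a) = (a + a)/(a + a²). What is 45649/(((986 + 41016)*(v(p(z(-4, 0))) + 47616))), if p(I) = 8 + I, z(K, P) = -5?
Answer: 45649/1999988233 ≈ 2.2825e-5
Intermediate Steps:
v(a) = 2*a/(a + a²) (v(a) = (2*a)/(a + a²) = 2*a/(a + a²))
45649/(((986 + 41016)*(v(p(z(-4, 0))) + 47616))) = 45649/(((986 + 41016)*(2/(1 + (8 - 5)) + 47616))) = 45649/((42002*(2/(1 + 3) + 47616))) = 45649/((42002*(2/4 + 47616))) = 45649/((42002*(2*(¼) + 47616))) = 45649/((42002*(½ + 47616))) = 45649/((42002*(95233/2))) = 45649/1999988233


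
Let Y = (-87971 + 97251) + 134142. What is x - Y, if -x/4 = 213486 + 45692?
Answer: -1180134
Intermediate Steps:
Y = 143422 (Y = 9280 + 134142 = 143422)
x = -1036712 (x = -4*(213486 + 45692) = -4*259178 = -1036712)
x - Y = -1036712 - 1*143422 = -1036712 - 143422 = -1180134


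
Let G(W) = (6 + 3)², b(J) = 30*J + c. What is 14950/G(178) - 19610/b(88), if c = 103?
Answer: 39419440/222183 ≈ 177.42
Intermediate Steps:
b(J) = 103 + 30*J (b(J) = 30*J + 103 = 103 + 30*J)
G(W) = 81 (G(W) = 9² = 81)
14950/G(178) - 19610/b(88) = 14950/81 - 19610/(103 + 30*88) = 14950*(1/81) - 19610/(103 + 2640) = 14950/81 - 19610/2743 = 39419440/222183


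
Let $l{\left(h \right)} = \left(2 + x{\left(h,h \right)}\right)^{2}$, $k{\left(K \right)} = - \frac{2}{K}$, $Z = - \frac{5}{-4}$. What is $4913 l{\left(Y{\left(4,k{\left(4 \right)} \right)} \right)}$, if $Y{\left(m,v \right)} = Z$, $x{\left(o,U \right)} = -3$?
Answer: $4913$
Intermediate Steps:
$Z = \frac{5}{4}$ ($Z = \left(-5\right) \left(- \frac{1}{4}\right) = \frac{5}{4} \approx 1.25$)
$Y{\left(m,v \right)} = \frac{5}{4}$
$l{\left(h \right)} = 1$ ($l{\left(h \right)} = \left(2 - 3\right)^{2} = \left(-1\right)^{2} = 1$)
$4913 l{\left(Y{\left(4,k{\left(4 \right)} \right)} \right)} = 4913 \cdot 1 = 4913$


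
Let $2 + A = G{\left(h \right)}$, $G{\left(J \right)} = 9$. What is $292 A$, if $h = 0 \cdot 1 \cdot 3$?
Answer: $2044$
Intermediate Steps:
$h = 0$ ($h = 0 \cdot 3 = 0$)
$A = 7$ ($A = -2 + 9 = 7$)
$292 A = 292 \cdot 7 = 2044$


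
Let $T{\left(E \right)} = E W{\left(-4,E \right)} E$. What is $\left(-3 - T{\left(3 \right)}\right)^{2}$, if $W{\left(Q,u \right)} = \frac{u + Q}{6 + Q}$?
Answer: $\frac{9}{4} \approx 2.25$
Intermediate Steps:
$W{\left(Q,u \right)} = \frac{Q + u}{6 + Q}$
$T{\left(E \right)} = E^{2} \left(-2 + \frac{E}{2}\right)$ ($T{\left(E \right)} = E \frac{-4 + E}{6 - 4} E = E \frac{-4 + E}{2} E = E \left(-2 + \frac{E}{2}\right) E = E^{2} \left(-2 + \frac{E}{2}\right)$)
$\left(-3 - T{\left(3 \right)}\right)^{2} = \left(-3 - \frac{3^{2} \left(-4 + 3\right)}{2}\right)^{2} = \left(-3 - \frac{1}{2} \cdot 9 \left(-1\right)\right)^{2} = \left(-3 - - \frac{9}{2}\right)^{2} = \left(-3 + \frac{9}{2}\right)^{2} = \left(\frac{3}{2}\right)^{2} = \frac{9}{4}$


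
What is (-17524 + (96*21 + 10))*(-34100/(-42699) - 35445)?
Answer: 7818389479530/14233 ≈ 5.4931e+8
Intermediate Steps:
(-17524 + (96*21 + 10))*(-34100/(-42699) - 35445) = (-17524 + (2016 + 10))*(-34100*(-1/42699) - 35445) = (-17524 + 2026)*(34100/42699 - 35445) = -15498*(-1513431955/42699) = 7818389479530/14233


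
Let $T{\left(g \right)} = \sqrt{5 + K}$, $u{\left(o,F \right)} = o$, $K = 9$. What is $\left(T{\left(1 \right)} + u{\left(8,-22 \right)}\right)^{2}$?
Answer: $\left(8 + \sqrt{14}\right)^{2} \approx 137.87$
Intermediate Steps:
$T{\left(g \right)} = \sqrt{14}$ ($T{\left(g \right)} = \sqrt{5 + 9} = \sqrt{14}$)
$\left(T{\left(1 \right)} + u{\left(8,-22 \right)}\right)^{2} = \left(\sqrt{14} + 8\right)^{2} = \left(8 + \sqrt{14}\right)^{2}$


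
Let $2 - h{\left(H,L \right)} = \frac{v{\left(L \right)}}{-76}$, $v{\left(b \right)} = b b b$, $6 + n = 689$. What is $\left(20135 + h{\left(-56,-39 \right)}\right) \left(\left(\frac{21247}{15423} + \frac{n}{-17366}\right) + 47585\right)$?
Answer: $\frac{18749559627448048139}{20355522168} \approx 9.211 \cdot 10^{8}$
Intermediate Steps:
$n = 683$ ($n = -6 + 689 = 683$)
$v{\left(b \right)} = b^{3}$ ($v{\left(b \right)} = b^{2} b = b^{3}$)
$h{\left(H,L \right)} = 2 + \frac{L^{3}}{76}$ ($h{\left(H,L \right)} = 2 - \frac{L^{3}}{-76} = 2 - L^{3} \left(- \frac{1}{76}\right) = 2 - - \frac{L^{3}}{76} = 2 + \frac{L^{3}}{76}$)
$\left(20135 + h{\left(-56,-39 \right)}\right) \left(\left(\frac{21247}{15423} + \frac{n}{-17366}\right) + 47585\right) = \left(20135 + \left(2 + \frac{\left(-39\right)^{3}}{76}\right)\right) \left(\left(\frac{21247}{15423} + \frac{683}{-17366}\right) + 47585\right) = \left(20135 + \left(2 + \frac{1}{76} \left(-59319\right)\right)\right) \left(\left(21247 \cdot \frac{1}{15423} + 683 \left(- \frac{1}{17366}\right)\right) + 47585\right) = \left(20135 + \left(2 - \frac{59319}{76}\right)\right) \left(\left(\frac{21247}{15423} - \frac{683}{17366}\right) + 47585\right) = \left(20135 - \frac{59167}{76}\right) \left(\frac{358441493}{267835818} + 47585\right) = \frac{1471093}{76} \cdot \frac{12745325841023}{267835818} = \frac{18749559627448048139}{20355522168}$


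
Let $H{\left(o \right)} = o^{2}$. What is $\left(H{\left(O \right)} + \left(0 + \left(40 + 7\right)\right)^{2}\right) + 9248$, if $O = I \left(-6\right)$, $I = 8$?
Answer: $13761$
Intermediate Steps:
$O = -48$ ($O = 8 \left(-6\right) = -48$)
$\left(H{\left(O \right)} + \left(0 + \left(40 + 7\right)\right)^{2}\right) + 9248 = \left(\left(-48\right)^{2} + \left(0 + \left(40 + 7\right)\right)^{2}\right) + 9248 = \left(2304 + \left(0 + 47\right)^{2}\right) + 9248 = \left(2304 + 47^{2}\right) + 9248 = \left(2304 + 2209\right) + 9248 = 4513 + 9248 = 13761$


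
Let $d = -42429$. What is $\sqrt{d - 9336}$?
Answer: $i \sqrt{51765} \approx 227.52 i$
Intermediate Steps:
$\sqrt{d - 9336} = \sqrt{-42429 - 9336} = \sqrt{-51765} = i \sqrt{51765}$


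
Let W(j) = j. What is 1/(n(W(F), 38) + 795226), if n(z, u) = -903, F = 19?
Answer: 1/794323 ≈ 1.2589e-6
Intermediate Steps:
1/(n(W(F), 38) + 795226) = 1/(-903 + 795226) = 1/794323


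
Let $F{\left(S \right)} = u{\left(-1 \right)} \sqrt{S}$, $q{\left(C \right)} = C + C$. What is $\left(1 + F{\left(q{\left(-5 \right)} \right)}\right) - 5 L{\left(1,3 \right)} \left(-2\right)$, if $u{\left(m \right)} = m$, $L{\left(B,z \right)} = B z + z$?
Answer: $60 - 60 i \sqrt{10} \approx 60.0 - 189.74 i$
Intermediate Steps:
$L{\left(B,z \right)} = z + B z$
$q{\left(C \right)} = 2 C$
$F{\left(S \right)} = - \sqrt{S}$
$\left(1 + F{\left(q{\left(-5 \right)} \right)}\right) - 5 L{\left(1,3 \right)} \left(-2\right) = \left(1 - \sqrt{2 \left(-5\right)}\right) - 5 \cdot 3 \left(1 + 1\right) \left(-2\right) = \left(1 - \sqrt{-10}\right) - 5 \cdot 3 \cdot 2 \left(-2\right) = \left(1 - i \sqrt{10}\right) \left(-5\right) 6 \left(-2\right) = \left(1 - i \sqrt{10}\right) \left(\left(-30\right) \left(-2\right)\right) = \left(1 - i \sqrt{10}\right) 60 = 60 - 60 i \sqrt{10}$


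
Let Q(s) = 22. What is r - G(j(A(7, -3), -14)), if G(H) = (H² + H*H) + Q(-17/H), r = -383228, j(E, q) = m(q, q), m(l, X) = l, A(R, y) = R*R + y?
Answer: -383642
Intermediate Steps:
A(R, y) = y + R² (A(R, y) = R² + y = y + R²)
j(E, q) = q
G(H) = 22 + 2*H² (G(H) = (H² + H*H) + 22 = (H² + H²) + 22 = 2*H² + 22 = 22 + 2*H²)
r - G(j(A(7, -3), -14)) = -383228 - (22 + 2*(-14)²) = -383228 - (22 + 2*196) = -383228 - (22 + 392) = -383228 - 1*414 = -383228 - 414 = -383642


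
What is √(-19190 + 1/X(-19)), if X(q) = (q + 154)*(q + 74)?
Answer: I*√4702029717/495 ≈ 138.53*I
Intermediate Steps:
X(q) = (74 + q)*(154 + q) (X(q) = (154 + q)*(74 + q) = (74 + q)*(154 + q))
√(-19190 + 1/X(-19)) = √(-19190 + 1/(11396 + (-19)² + 228*(-19))) = √(-19190 + 1/(11396 + 361 - 4332)) = √(-19190 + 1/7425) = √(-142485749/7425) = I*√4702029717/495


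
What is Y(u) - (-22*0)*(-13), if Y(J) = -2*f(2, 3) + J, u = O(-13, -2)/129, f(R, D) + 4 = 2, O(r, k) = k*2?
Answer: 512/129 ≈ 3.9690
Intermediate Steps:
O(r, k) = 2*k
f(R, D) = -2 (f(R, D) = -4 + 2 = -2)
u = -4/129 (u = (2*(-2))/129 = -4*1/129 = -4/129 ≈ -0.031008)
Y(J) = 4 + J (Y(J) = -2*(-2) + J = 4 + J)
Y(u) - (-22*0)*(-13) = (4 - 4/129) - (-22*0)*(-13) = 512/129 - 0*(-13) = 512/129 - 1*0 = 512/129 + 0 = 512/129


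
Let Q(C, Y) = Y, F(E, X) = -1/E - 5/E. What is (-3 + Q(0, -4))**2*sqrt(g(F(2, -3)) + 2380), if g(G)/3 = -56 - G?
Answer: 49*sqrt(2221) ≈ 2309.2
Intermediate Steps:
F(E, X) = -6/E
g(G) = -168 - 3*G (g(G) = 3*(-56 - G) = -168 - 3*G)
(-3 + Q(0, -4))**2*sqrt(g(F(2, -3)) + 2380) = (-3 - 4)**2*sqrt((-168 - (-18)/2) + 2380) = (-7)**2*sqrt((-168 - (-18)/2) + 2380) = 49*sqrt((-168 - 3*(-3)) + 2380) = 49*sqrt((-168 + 9) + 2380) = 49*sqrt(-159 + 2380) = 49*sqrt(2221)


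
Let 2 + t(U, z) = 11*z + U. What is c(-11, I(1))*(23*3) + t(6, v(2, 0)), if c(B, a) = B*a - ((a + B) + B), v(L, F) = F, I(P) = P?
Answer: 694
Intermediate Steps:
t(U, z) = -2 + U + 11*z (t(U, z) = -2 + (11*z + U) = -2 + (U + 11*z) = -2 + U + 11*z)
c(B, a) = -a - 2*B + B*a (c(B, a) = B*a - ((B + a) + B) = B*a - (a + 2*B) = B*a + (-a - 2*B) = -a - 2*B + B*a)
c(-11, I(1))*(23*3) + t(6, v(2, 0)) = (-1*1 - 2*(-11) - 11*1)*(23*3) + (-2 + 6 + 11*0) = (-1 + 22 - 11)*69 + (-2 + 6 + 0) = 10*69 + 4 = 690 + 4 = 694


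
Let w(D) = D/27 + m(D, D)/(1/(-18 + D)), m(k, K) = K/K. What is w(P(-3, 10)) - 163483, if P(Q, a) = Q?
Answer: -1471537/9 ≈ -1.6350e+5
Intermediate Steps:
m(k, K) = 1
w(D) = -18 + 28*D/27 (w(D) = D/27 + 1/1/(-18 + D) = D*(1/27) + 1*(-18 + D) = D/27 + (-18 + D) = -18 + 28*D/27)
w(P(-3, 10)) - 163483 = (-18 + (28/27)*(-3)) - 163483 = (-18 - 28/9) - 163483 = -190/9 - 163483 = -1471537/9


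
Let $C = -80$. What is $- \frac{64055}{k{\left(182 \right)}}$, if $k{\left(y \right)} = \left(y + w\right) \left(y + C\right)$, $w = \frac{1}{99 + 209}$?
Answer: $- \frac{9864470}{2858907} \approx -3.4504$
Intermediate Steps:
$w = \frac{1}{308} \approx 0.0032468$
$k{\left(y \right)} = \left(-80 + y\right) \left(\frac{1}{308} + y\right)$ ($k{\left(y \right)} = \left(y + \frac{1}{308}\right) \left(y - 80\right) = \left(\frac{1}{308} + y\right) \left(-80 + y\right) = \left(-80 + y\right) \left(\frac{1}{308} + y\right)$)
$- \frac{64055}{k{\left(182 \right)}} = - \frac{64055}{- \frac{20}{77} + 182^{2} - \frac{320307}{22}} = - \frac{64055}{- \frac{20}{77} + 33124 - \frac{320307}{22}} = - \frac{64055}{\frac{2858907}{154}} = \left(-64055\right) \frac{154}{2858907} = - \frac{9864470}{2858907}$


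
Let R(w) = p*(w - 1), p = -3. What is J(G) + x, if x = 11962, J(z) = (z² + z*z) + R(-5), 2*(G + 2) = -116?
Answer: 19180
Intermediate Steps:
G = -60 (G = -2 + (½)*(-116) = -2 - 58 = -60)
R(w) = 3 - 3*w (R(w) = -3*(w - 1) = -3*(-1 + w) = 3 - 3*w)
J(z) = 18 + 2*z² (J(z) = (z² + z*z) + (3 - 3*(-5)) = (z² + z²) + (3 + 15) = 2*z² + 18 = 18 + 2*z²)
J(G) + x = (18 + 2*(-60)²) + 11962 = (18 + 2*3600) + 11962 = (18 + 7200) + 11962 = 7218 + 11962 = 19180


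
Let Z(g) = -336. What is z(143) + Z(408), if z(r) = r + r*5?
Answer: 522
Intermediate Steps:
z(r) = 6*r (z(r) = r + 5*r = 6*r)
z(143) + Z(408) = 6*143 - 336 = 858 - 336 = 522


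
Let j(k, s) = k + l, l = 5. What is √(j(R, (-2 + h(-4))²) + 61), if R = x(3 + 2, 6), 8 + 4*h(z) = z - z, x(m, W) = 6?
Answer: 6*√2 ≈ 8.4853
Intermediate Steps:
h(z) = -2 (h(z) = -2 + (z - z)/4 = -2 + (¼)*0 = -2 + 0 = -2)
R = 6
j(k, s) = 5 + k (j(k, s) = k + 5 = 5 + k)
√(j(R, (-2 + h(-4))²) + 61) = √((5 + 6) + 61) = √(11 + 61) = √72 = 6*√2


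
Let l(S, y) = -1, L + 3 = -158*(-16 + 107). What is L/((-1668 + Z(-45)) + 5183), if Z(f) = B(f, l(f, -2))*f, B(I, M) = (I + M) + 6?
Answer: -14381/5315 ≈ -2.7057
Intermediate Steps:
L = -14381 (L = -3 - 158*(-16 + 107) = -3 - 158*91 = -3 - 14378 = -14381)
B(I, M) = 6 + I + M
Z(f) = f*(5 + f) (Z(f) = (6 + f - 1)*f = (5 + f)*f = f*(5 + f))
L/((-1668 + Z(-45)) + 5183) = -14381/((-1668 - 45*(5 - 45)) + 5183) = -14381/((-1668 - 45*(-40)) + 5183) = -14381/((-1668 + 1800) + 5183) = -14381/(132 + 5183) = -14381/5315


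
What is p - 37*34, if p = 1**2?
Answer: -1257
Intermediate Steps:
p = 1
p - 37*34 = 1 - 37*34 = 1 - 1258 = -1257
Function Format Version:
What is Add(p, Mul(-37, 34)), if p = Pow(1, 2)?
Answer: -1257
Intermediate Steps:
p = 1
Add(p, Mul(-37, 34)) = Add(1, Mul(-37, 34)) = Add(1, -1258) = -1257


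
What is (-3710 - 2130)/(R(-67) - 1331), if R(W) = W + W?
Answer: 1168/293 ≈ 3.9863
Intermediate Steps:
R(W) = 2*W
(-3710 - 2130)/(R(-67) - 1331) = (-3710 - 2130)/(2*(-67) - 1331) = -5840/(-134 - 1331) = -5840/(-1465) = -5840*(-1/1465) = 1168/293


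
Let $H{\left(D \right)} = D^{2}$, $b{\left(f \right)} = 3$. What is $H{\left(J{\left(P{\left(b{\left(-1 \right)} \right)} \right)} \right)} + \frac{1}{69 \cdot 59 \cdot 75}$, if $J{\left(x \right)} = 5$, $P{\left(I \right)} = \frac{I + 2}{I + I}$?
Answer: $\frac{7633126}{305325} \approx 25.0$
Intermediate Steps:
$P{\left(I \right)} = \frac{2 + I}{2 I}$
$H{\left(J{\left(P{\left(b{\left(-1 \right)} \right)} \right)} \right)} + \frac{1}{69 \cdot 59 \cdot 75} = 5^{2} + \frac{1}{69 \cdot 59 \cdot 75} = 25 + \frac{1}{4071 \cdot 75} = 25 + \frac{1}{305325} = \frac{7633126}{305325}$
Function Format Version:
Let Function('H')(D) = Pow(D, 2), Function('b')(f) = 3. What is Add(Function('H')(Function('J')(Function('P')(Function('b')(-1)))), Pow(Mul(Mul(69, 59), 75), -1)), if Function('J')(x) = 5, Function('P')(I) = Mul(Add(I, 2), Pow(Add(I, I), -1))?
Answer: Rational(7633126, 305325) ≈ 25.000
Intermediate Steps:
Function('P')(I) = Mul(Rational(1, 2), Pow(I, -1), Add(2, I)) (Function('P')(I) = Mul(Add(2, I), Pow(Mul(2, I), -1)) = Mul(Add(2, I), Mul(Rational(1, 2), Pow(I, -1))) = Mul(Rational(1, 2), Pow(I, -1), Add(2, I)))
Add(Function('H')(Function('J')(Function('P')(Function('b')(-1)))), Pow(Mul(Mul(69, 59), 75), -1)) = Add(Pow(5, 2), Pow(Mul(Mul(69, 59), 75), -1)) = Add(25, Pow(Mul(4071, 75), -1)) = Add(25, Pow(305325, -1)) = Add(25, Rational(1, 305325)) = Rational(7633126, 305325)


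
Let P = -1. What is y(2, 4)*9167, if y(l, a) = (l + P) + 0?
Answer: 9167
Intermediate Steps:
y(l, a) = -1 + l (y(l, a) = (l - 1) + 0 = (-1 + l) + 0 = -1 + l)
y(2, 4)*9167 = (-1 + 2)*9167 = 1*9167 = 9167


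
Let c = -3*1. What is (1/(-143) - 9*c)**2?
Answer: 14899600/20449 ≈ 728.62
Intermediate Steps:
c = -3
(1/(-143) - 9*c)**2 = (1/(-143) - 9*(-3))**2 = (-1/143 + 27)**2 = (3860/143)**2 = 14899600/20449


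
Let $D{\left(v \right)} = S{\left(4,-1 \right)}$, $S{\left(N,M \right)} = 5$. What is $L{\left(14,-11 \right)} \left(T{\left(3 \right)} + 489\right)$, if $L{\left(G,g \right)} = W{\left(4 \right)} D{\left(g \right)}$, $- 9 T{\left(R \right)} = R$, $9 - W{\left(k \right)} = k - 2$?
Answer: $\frac{51310}{3} \approx 17103.0$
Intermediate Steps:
$D{\left(v \right)} = 5$
$W{\left(k \right)} = 11 - k$ ($W{\left(k \right)} = 9 - \left(k - 2\right) = 9 - \left(-2 + k\right) = 11 - k$)
$T{\left(R \right)} = - \frac{R}{9}$
$L{\left(G,g \right)} = 35$ ($L{\left(G,g \right)} = \left(11 - 4\right) 5 = 7 \cdot 5 = 35$)
$L{\left(14,-11 \right)} \left(T{\left(3 \right)} + 489\right) = 35 \left(\left(- \frac{1}{9}\right) 3 + 489\right) = 35 \left(- \frac{1}{3} + 489\right) = 35 \cdot \frac{1466}{3} = \frac{51310}{3}$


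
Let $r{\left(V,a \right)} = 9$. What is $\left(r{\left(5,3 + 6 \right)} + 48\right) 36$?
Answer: $2052$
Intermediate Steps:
$\left(r{\left(5,3 + 6 \right)} + 48\right) 36 = \left(9 + 48\right) 36 = 57 \cdot 36 = 2052$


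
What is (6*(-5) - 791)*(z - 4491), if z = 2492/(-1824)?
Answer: 1681834099/456 ≈ 3.6882e+6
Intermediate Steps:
z = -623/456 (z = 2492*(-1/1824) = -623/456 ≈ -1.3662)
(6*(-5) - 791)*(z - 4491) = (6*(-5) - 791)*(-623/456 - 4491) = (-30 - 791)*(-2048519/456) = -821*(-2048519/456) = 1681834099/456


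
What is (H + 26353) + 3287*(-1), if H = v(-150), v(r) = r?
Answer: 22916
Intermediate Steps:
H = -150
(H + 26353) + 3287*(-1) = (-150 + 26353) + 3287*(-1) = 26203 - 3287 = 22916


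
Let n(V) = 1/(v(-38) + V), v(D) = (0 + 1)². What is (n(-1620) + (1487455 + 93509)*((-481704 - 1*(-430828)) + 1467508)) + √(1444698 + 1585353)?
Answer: 3625983948868511/1619 + √3030051 ≈ 2.2396e+12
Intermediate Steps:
v(D) = 1 (v(D) = 1² = 1)
n(V) = 1/(1 + V)
(n(-1620) + (1487455 + 93509)*((-481704 - 1*(-430828)) + 1467508)) + √(1444698 + 1585353) = (1/(1 - 1620) + (1487455 + 93509)*((-481704 - 1*(-430828)) + 1467508)) + √(1444698 + 1585353) = (1/(-1619) + 1580964*((-481704 + 430828) + 1467508)) + √3030051 = (-1/1619 + 1580964*(-50876 + 1467508)) + √3030051 = (-1/1619 + 1580964*1416632) + √3030051 = (-1/1619 + 2239644193248) + √3030051 = 3625983948868511/1619 + √3030051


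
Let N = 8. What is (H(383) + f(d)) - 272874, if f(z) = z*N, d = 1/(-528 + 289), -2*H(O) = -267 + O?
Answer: -65230756/239 ≈ -2.7293e+5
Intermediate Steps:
H(O) = 267/2 - O/2 (H(O) = -(-267 + O)/2 = 267/2 - O/2)
d = -1/239 (d = 1/(-239) = -1/239 ≈ -0.0041841)
f(z) = 8*z (f(z) = z*8 = 8*z)
(H(383) + f(d)) - 272874 = ((267/2 - ½*383) + 8*(-1/239)) - 272874 = ((267/2 - 383/2) - 8/239) - 272874 = (-58 - 8/239) - 272874 = -13870/239 - 272874 = -65230756/239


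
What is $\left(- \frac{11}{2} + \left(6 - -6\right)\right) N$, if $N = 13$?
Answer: $\frac{169}{2} \approx 84.5$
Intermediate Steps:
$\left(- \frac{11}{2} + \left(6 - -6\right)\right) N = \left(- \frac{11}{2} + \left(6 - -6\right)\right) 13 = \left(\left(-11\right) \frac{1}{2} + \left(6 + 6\right)\right) 13 = \left(- \frac{11}{2} + 12\right) 13 = \frac{13}{2} \cdot 13 = \frac{169}{2}$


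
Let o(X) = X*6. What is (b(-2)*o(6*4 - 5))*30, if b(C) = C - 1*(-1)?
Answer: -3420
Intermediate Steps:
b(C) = 1 + C (b(C) = C + 1 = 1 + C)
o(X) = 6*X
(b(-2)*o(6*4 - 5))*30 = ((1 - 2)*(6*(6*4 - 5)))*30 = -6*(24 - 5)*30 = -6*19*30 = -1*114*30 = -114*30 = -3420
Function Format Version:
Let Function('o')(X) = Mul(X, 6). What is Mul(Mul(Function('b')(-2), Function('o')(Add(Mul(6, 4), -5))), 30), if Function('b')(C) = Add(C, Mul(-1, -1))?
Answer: -3420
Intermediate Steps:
Function('b')(C) = Add(1, C) (Function('b')(C) = Add(C, 1) = Add(1, C))
Function('o')(X) = Mul(6, X)
Mul(Mul(Function('b')(-2), Function('o')(Add(Mul(6, 4), -5))), 30) = Mul(Mul(Add(1, -2), Mul(6, Add(Mul(6, 4), -5))), 30) = Mul(Mul(-1, Mul(6, Add(24, -5))), 30) = Mul(Mul(-1, Mul(6, 19)), 30) = Mul(Mul(-1, 114), 30) = Mul(-114, 30) = -3420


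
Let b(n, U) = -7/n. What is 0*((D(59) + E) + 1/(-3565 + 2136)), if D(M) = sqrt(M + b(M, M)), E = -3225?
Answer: 0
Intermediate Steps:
D(M) = sqrt(M - 7/M)
0*((D(59) + E) + 1/(-3565 + 2136)) = 0*((sqrt(59 - 7/59) - 3225) + 1/(-3565 + 2136)) = 0*((sqrt(59 - 7*1/59) - 3225) + 1/(-1429)) = 0*((sqrt(59 - 7/59) - 3225) - 1/1429) = 0*((sqrt(3474/59) - 3225) - 1/1429) = 0*((3*sqrt(22774)/59 - 3225) - 1/1429) = 0*((-3225 + 3*sqrt(22774)/59) - 1/1429) = 0*(-4608526/1429 + 3*sqrt(22774)/59) = 0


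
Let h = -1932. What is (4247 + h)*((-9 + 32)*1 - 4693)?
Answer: -10811050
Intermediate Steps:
(4247 + h)*((-9 + 32)*1 - 4693) = (4247 - 1932)*((-9 + 32)*1 - 4693) = 2315*(23*1 - 4693) = 2315*(23 - 4693) = 2315*(-4670) = -10811050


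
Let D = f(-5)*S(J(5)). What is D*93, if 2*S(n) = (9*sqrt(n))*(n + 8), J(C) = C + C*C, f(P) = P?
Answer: -79515*sqrt(30) ≈ -4.3552e+5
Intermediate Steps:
J(C) = C + C**2
S(n) = 9*sqrt(n)*(8 + n)/2 (S(n) = ((9*sqrt(n))*(n + 8))/2 = ((9*sqrt(n))*(8 + n))/2 = (9*sqrt(n)*(8 + n))/2 = 9*sqrt(n)*(8 + n)/2)
D = -855*sqrt(30) (D = -45*sqrt(5*(1 + 5))*(8 + 5*(1 + 5))/2 = -45*sqrt(5*6)*(8 + 5*6)/2 = -45*sqrt(30)*(8 + 30)/2 = -45*sqrt(30)*38/2 = -855*sqrt(30) ≈ -4683.0)
D*93 = -855*sqrt(30)*93 = -79515*sqrt(30)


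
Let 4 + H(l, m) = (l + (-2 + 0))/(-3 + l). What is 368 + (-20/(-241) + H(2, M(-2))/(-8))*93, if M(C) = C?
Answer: 203509/482 ≈ 422.22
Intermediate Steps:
H(l, m) = -4 + (-2 + l)/(-3 + l) (H(l, m) = -4 + (l + (-2 + 0))/(-3 + l) = -4 + (l - 2)/(-3 + l) = -4 + (-2 + l)/(-3 + l))
368 + (-20/(-241) + H(2, M(-2))/(-8))*93 = 368 + (-20/(-241) + ((10 - 3*2)/(-3 + 2))/(-8))*93 = 368 + (-20*(-1/241) + ((10 - 6)/(-1))*(-⅛))*93 = 368 + (20/241 - 1*4*(-⅛))*93 = 368 + (20/241 - 4*(-⅛))*93 = 368 + (20/241 + ½)*93 = 368 + (281/482)*93 = 368 + 26133/482 = 203509/482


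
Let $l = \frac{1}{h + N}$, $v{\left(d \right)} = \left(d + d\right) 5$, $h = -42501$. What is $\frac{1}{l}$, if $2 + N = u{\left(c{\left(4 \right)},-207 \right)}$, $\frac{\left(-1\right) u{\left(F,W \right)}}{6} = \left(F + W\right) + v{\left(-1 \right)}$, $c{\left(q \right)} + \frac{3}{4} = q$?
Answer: $- \frac{82441}{2} \approx -41221.0$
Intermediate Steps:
$v{\left(d \right)} = 10 d$ ($v{\left(d \right)} = 2 d 5 = 10 d$)
$c{\left(q \right)} = - \frac{3}{4} + q$
$u{\left(F,W \right)} = 60 - 6 F - 6 W$ ($u{\left(F,W \right)} = - 6 \left(\left(F + W\right) + 10 \left(-1\right)\right) = - 6 \left(\left(F + W\right) - 10\right) = - 6 \left(-10 + F + W\right) = 60 - 6 F - 6 W$)
$N = \frac{2561}{2}$ ($N = -2 - \left(-1302 + 6 \left(- \frac{3}{4} + 4\right)\right) = -2 + \left(60 - \frac{39}{2} + 1242\right) = -2 + \frac{2565}{2} = \frac{2561}{2} \approx 1280.5$)
$l = - \frac{2}{82441}$ ($l = \frac{1}{-42501 + \frac{2561}{2}} = \frac{1}{- \frac{82441}{2}} = - \frac{2}{82441} \approx -2.426 \cdot 10^{-5}$)
$\frac{1}{l} = \frac{1}{- \frac{2}{82441}} = - \frac{82441}{2}$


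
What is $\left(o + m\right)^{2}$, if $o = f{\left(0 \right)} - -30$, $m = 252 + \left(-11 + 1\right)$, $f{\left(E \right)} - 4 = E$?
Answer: $76176$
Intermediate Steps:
$f{\left(E \right)} = 4 + E$
$m = 242$ ($m = 252 - 10 = 242$)
$o = 34$ ($o = \left(4 + 0\right) - -30 = 4 + 30 = 34$)
$\left(o + m\right)^{2} = \left(34 + 242\right)^{2} = 276^{2} = 76176$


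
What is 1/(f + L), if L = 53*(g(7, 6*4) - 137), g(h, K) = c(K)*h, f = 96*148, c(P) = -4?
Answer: 1/5463 ≈ 0.00018305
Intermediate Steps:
f = 14208
g(h, K) = -4*h
L = -8745 (L = 53*(-4*7 - 137) = 53*(-28 - 137) = 53*(-165) = -8745)
1/(f + L) = 1/(14208 - 8745) = 1/5463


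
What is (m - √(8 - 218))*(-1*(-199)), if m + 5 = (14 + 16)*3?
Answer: 16915 - 199*I*√210 ≈ 16915.0 - 2883.8*I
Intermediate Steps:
m = 85 (m = -5 + (14 + 16)*3 = -5 + 30*3 = -5 + 90 = 85)
(m - √(8 - 218))*(-1*(-199)) = (85 - √(8 - 218))*(-1*(-199)) = (85 - √(-210))*199 = (85 - I*√210)*199 = 16915 - 199*I*√210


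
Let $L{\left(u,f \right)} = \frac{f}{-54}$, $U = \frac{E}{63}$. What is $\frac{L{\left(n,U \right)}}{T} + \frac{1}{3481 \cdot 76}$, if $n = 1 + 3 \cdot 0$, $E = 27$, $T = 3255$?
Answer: $\frac{72787}{54251176140} \approx 1.3417 \cdot 10^{-6}$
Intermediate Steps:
$U = \frac{3}{7}$ ($U = \frac{27}{63} = 27 \cdot \frac{1}{63} = \frac{3}{7} \approx 0.42857$)
$n = 1$ ($n = 1 + 0 = 1$)
$L{\left(u,f \right)} = - \frac{f}{54}$ ($L{\left(u,f \right)} = f \left(- \frac{1}{54}\right) = - \frac{f}{54}$)
$\frac{L{\left(n,U \right)}}{T} + \frac{1}{3481 \cdot 76} = \frac{\left(- \frac{1}{54}\right) \frac{3}{7}}{3255} + \frac{1}{3481 \cdot 76} = \left(- \frac{1}{126}\right) \frac{1}{3255} + \frac{1}{3481} \cdot \frac{1}{76} = - \frac{1}{410130} + \frac{1}{264556} = \frac{72787}{54251176140}$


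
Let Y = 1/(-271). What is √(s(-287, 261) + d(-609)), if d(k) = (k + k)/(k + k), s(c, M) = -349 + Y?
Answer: I*√25557739/271 ≈ 18.655*I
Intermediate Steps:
Y = -1/271 ≈ -0.0036900
s(c, M) = -94580/271 (s(c, M) = -349 - 1/271 = -94580/271)
d(k) = 1 (d(k) = (2*k)/((2*k)) = (2*k)*(1/(2*k)) = 1)
√(s(-287, 261) + d(-609)) = √(-94580/271 + 1) = √(-94309/271) = I*√25557739/271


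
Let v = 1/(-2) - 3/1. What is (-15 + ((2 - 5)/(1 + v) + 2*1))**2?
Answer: 3481/25 ≈ 139.24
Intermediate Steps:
v = -7/2 (v = 1*(-1/2) - 3*1 = -1/2 - 3 = -7/2 ≈ -3.5000)
(-15 + ((2 - 5)/(1 + v) + 2*1))**2 = (-15 + ((2 - 5)/(1 - 7/2) + 2*1))**2 = (-15 + (-3/(-5/2) + 2))**2 = (-15 + (-3*(-2/5) + 2))**2 = (-15 + (6/5 + 2))**2 = (-15 + 16/5)**2 = (-59/5)**2 = 3481/25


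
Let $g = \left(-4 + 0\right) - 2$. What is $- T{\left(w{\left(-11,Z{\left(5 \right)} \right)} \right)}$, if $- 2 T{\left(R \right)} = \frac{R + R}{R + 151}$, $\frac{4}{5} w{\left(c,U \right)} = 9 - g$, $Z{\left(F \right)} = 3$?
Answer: $\frac{75}{679} \approx 0.11046$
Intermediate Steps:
$g = -6$ ($g = -4 - 2 = -6$)
$w{\left(c,U \right)} = \frac{75}{4}$ ($w{\left(c,U \right)} = \frac{5 \left(9 - -6\right)}{4} = \frac{5 \left(9 + 6\right)}{4} = \frac{5}{4} \cdot 15 = \frac{75}{4}$)
$T{\left(R \right)} = - \frac{R}{151 + R}$ ($T{\left(R \right)} = - \frac{\left(R + R\right) \frac{1}{R + 151}}{2} = - \frac{2 R \frac{1}{151 + R}}{2} = - \frac{R}{151 + R}$)
$- T{\left(w{\left(-11,Z{\left(5 \right)} \right)} \right)} = - \frac{\left(-1\right) 75}{4 \left(151 + \frac{75}{4}\right)} = - \frac{\left(-1\right) 75}{4 \cdot \frac{679}{4}} = - \frac{\left(-1\right) 75 \cdot 4}{4 \cdot 679} = \left(-1\right) \left(- \frac{75}{679}\right) = \frac{75}{679}$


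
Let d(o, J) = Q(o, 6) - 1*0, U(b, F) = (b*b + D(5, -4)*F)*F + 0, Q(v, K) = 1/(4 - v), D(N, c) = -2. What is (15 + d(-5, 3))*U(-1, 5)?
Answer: -680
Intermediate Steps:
U(b, F) = F*(b² - 2*F) (U(b, F) = (b*b - 2*F)*F + 0 = (b² - 2*F)*F + 0 = F*(b² - 2*F) + 0 = F*(b² - 2*F))
d(o, J) = -1/(-4 + o) (d(o, J) = -1/(-4 + o) - 1*0 = -1/(-4 + o) + 0 = -1/(-4 + o))
(15 + d(-5, 3))*U(-1, 5) = (15 - 1/(-4 - 5))*(5*((-1)² - 2*5)) = (15 - 1/(-9))*(5*(1 - 10)) = (15 - 1*(-⅑))*(5*(-9)) = (15 + ⅑)*(-45) = (136/9)*(-45) = -680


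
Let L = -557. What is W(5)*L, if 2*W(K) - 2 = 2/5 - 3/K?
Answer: -5013/10 ≈ -501.30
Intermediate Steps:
W(K) = 6/5 - 3/(2*K) (W(K) = 1 + (2/5 - 3/K)/2 = 1 + (2*(⅕) - 3/K)/2 = 1 + (⅖ - 3/K)/2 = 1 + (⅕ - 3/(2*K)) = 6/5 - 3/(2*K))
W(5)*L = ((3/10)*(-5 + 4*5)/5)*(-557) = ((3/10)*(⅕)*(-5 + 20))*(-557) = ((3/10)*(⅕)*15)*(-557) = (9/10)*(-557) = -5013/10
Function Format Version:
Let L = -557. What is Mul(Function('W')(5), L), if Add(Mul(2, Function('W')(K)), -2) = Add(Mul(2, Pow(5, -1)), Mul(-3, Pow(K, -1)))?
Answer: Rational(-5013, 10) ≈ -501.30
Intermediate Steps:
Function('W')(K) = Add(Rational(6, 5), Mul(Rational(-3, 2), Pow(K, -1))) (Function('W')(K) = Add(1, Mul(Rational(1, 2), Add(Mul(2, Pow(5, -1)), Mul(-3, Pow(K, -1))))) = Add(1, Mul(Rational(1, 2), Add(Mul(2, Rational(1, 5)), Mul(-3, Pow(K, -1))))) = Add(1, Mul(Rational(1, 2), Add(Rational(2, 5), Mul(-3, Pow(K, -1))))) = Add(1, Add(Rational(1, 5), Mul(Rational(-3, 2), Pow(K, -1)))) = Add(Rational(6, 5), Mul(Rational(-3, 2), Pow(K, -1))))
Mul(Function('W')(5), L) = Mul(Mul(Rational(3, 10), Pow(5, -1), Add(-5, Mul(4, 5))), -557) = Mul(Mul(Rational(3, 10), Rational(1, 5), Add(-5, 20)), -557) = Mul(Mul(Rational(3, 10), Rational(1, 5), 15), -557) = Mul(Rational(9, 10), -557) = Rational(-5013, 10)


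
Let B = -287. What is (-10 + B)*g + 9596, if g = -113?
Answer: 43157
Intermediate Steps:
(-10 + B)*g + 9596 = (-10 - 287)*(-113) + 9596 = -297*(-113) + 9596 = 33561 + 9596 = 43157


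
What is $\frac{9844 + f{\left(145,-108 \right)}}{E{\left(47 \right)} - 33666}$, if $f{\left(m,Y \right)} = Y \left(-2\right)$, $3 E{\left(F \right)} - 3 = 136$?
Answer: $- \frac{30180}{100859} \approx -0.29923$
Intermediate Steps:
$E{\left(F \right)} = \frac{139}{3}$ ($E{\left(F \right)} = 1 + \frac{1}{3} \cdot 136 = 1 + \frac{136}{3} = \frac{139}{3}$)
$f{\left(m,Y \right)} = - 2 Y$
$\frac{9844 + f{\left(145,-108 \right)}}{E{\left(47 \right)} - 33666} = \frac{9844 - -216}{\frac{139}{3} - 33666} = \frac{9844 + 216}{- \frac{100859}{3}} = 10060 \left(- \frac{3}{100859}\right) = - \frac{30180}{100859}$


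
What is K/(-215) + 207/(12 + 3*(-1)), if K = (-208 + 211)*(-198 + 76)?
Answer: 5311/215 ≈ 24.702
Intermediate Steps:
K = -366 (K = 3*(-122) = -366)
K/(-215) + 207/(12 + 3*(-1)) = -366/(-215) + 207/(12 + 3*(-1)) = -366*(-1/215) + 207/(12 - 3) = 366/215 + 207/9 = 366/215 + 207*(⅑) = 366/215 + 23 = 5311/215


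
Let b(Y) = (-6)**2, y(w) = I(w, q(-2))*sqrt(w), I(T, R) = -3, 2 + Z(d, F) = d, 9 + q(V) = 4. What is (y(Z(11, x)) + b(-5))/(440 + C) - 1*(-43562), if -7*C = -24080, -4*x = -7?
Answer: 169020587/3880 ≈ 43562.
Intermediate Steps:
x = 7/4 (x = -1/4*(-7) = 7/4 ≈ 1.7500)
q(V) = -5 (q(V) = -9 + 4 = -5)
Z(d, F) = -2 + d
C = 3440 (C = -1/7*(-24080) = 3440)
y(w) = -3*sqrt(w)
b(Y) = 36
(y(Z(11, x)) + b(-5))/(440 + C) - 1*(-43562) = (-3*sqrt(-2 + 11) + 36)/(440 + 3440) - 1*(-43562) = (-3*sqrt(9) + 36)/3880 + 43562 = (-3*3 + 36)*(1/3880) + 43562 = (-9 + 36)*(1/3880) + 43562 = 27*(1/3880) + 43562 = 27/3880 + 43562 = 169020587/3880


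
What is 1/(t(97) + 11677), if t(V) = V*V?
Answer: 1/21086 ≈ 4.7425e-5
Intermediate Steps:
t(V) = V²
1/(t(97) + 11677) = 1/(97² + 11677) = 1/(9409 + 11677) = 1/21086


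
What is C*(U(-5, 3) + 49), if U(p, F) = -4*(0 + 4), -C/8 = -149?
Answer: 39336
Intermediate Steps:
C = 1192 (C = -8*(-149) = 1192)
U(p, F) = -16 (U(p, F) = -4*4 = -16)
C*(U(-5, 3) + 49) = 1192*(-16 + 49) = 1192*33 = 39336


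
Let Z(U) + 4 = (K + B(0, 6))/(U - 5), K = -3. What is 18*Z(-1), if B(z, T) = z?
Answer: -63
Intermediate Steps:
Z(U) = -4 - 3/(-5 + U) (Z(U) = -4 + (-3 + 0)/(U - 5) = -4 - 3/(-5 + U))
18*Z(-1) = 18*((17 - 4*(-1))/(-5 - 1)) = 18*((17 + 4)/(-6)) = 18*(-⅙*21) = 18*(-7/2) = -63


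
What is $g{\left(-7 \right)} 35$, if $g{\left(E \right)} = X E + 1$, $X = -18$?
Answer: $4445$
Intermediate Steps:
$g{\left(E \right)} = 1 - 18 E$ ($g{\left(E \right)} = - 18 E + 1 = 1 - 18 E$)
$g{\left(-7 \right)} 35 = \left(1 - -126\right) 35 = \left(1 + 126\right) 35 = 127 \cdot 35 = 4445$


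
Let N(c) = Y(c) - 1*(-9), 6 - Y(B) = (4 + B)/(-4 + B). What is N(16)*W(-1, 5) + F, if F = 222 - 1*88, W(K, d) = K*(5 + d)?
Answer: ⅔ ≈ 0.66667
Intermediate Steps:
F = 134 (F = 222 - 88 = 134)
Y(B) = 6 - (4 + B)/(-4 + B)
N(c) = 9 + (-28 + 5*c)/(-4 + c) (N(c) = (-28 + 5*c)/(-4 + c) - 1*(-9) = (-28 + 5*c)/(-4 + c) + 9 = 9 + (-28 + 5*c)/(-4 + c))
N(16)*W(-1, 5) + F = (2*(-32 + 7*16)/(-4 + 16))*(-(5 + 5)) + 134 = (2*(-32 + 112)/12)*(-1*10) + 134 = (2*(1/12)*80)*(-10) + 134 = (40/3)*(-10) + 134 = -400/3 + 134 = ⅔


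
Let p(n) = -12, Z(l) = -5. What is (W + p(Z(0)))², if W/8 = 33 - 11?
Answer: 26896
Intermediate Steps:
W = 176 (W = 8*(33 - 11) = 8*22 = 176)
(W + p(Z(0)))² = (176 - 12)² = 164² = 26896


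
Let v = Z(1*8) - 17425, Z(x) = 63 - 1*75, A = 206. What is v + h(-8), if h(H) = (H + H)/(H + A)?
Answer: -1726271/99 ≈ -17437.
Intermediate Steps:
h(H) = 2*H/(206 + H) (h(H) = (H + H)/(H + 206) = (2*H)/(206 + H) = 2*H/(206 + H))
Z(x) = -12 (Z(x) = 63 - 75 = -12)
v = -17437 (v = -12 - 17425 = -17437)
v + h(-8) = -17437 + 2*(-8)/(206 - 8) = -17437 + 2*(-8)/198 = -17437 + 2*(-8)*(1/198) = -17437 - 8/99 = -1726271/99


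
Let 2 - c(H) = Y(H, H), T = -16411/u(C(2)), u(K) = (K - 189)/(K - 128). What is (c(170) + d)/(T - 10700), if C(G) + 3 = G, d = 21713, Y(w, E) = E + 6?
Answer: -4092410/4150019 ≈ -0.98612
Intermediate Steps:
Y(w, E) = 6 + E
C(G) = -3 + G
u(K) = (-189 + K)/(-128 + K)
T = -2117019/190 (T = -16411*(-128 + (-3 + 2))/(-189 + (-3 + 2)) = -16411*(-128 - 1)/(-189 - 1) = -16411/(-190/(-129)) = -16411/((-1/129*(-190))) = -16411/190/129 = -16411*129/190 = -2117019/190 ≈ -11142.)
c(H) = -4 - H (c(H) = 2 - (6 + H) = 2 + (-6 - H) = -4 - H)
(c(170) + d)/(T - 10700) = ((-4 - 1*170) + 21713)/(-2117019/190 - 10700) = ((-4 - 170) + 21713)/(-4150019/190) = (-174 + 21713)*(-190/4150019) = 21539*(-190/4150019) = -4092410/4150019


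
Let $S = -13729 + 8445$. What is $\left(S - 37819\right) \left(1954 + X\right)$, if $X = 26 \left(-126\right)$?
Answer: $56982166$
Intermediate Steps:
$X = -3276$
$S = -5284$
$\left(S - 37819\right) \left(1954 + X\right) = \left(-5284 - 37819\right) \left(1954 - 3276\right) = \left(-43103\right) \left(-1322\right) = 56982166$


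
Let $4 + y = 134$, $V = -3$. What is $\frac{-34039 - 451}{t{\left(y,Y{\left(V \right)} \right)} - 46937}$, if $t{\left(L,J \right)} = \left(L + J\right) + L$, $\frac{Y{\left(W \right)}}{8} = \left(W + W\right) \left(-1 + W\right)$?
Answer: $\frac{6898}{9297} \approx 0.74196$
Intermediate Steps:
$Y{\left(W \right)} = 16 W \left(-1 + W\right)$ ($Y{\left(W \right)} = 8 \left(W + W\right) \left(-1 + W\right) = 8 \cdot 2 W \left(-1 + W\right) = 16 W \left(-1 + W\right)$)
$y = 130$ ($y = -4 + 134 = 130$)
$t{\left(L,J \right)} = J + 2 L$ ($t{\left(L,J \right)} = \left(J + L\right) + L = J + 2 L$)
$\frac{-34039 - 451}{t{\left(y,Y{\left(V \right)} \right)} - 46937} = \frac{-34039 - 451}{\left(16 \left(-3\right) \left(-1 - 3\right) + 2 \cdot 130\right) - 46937} = - \frac{34490}{\left(16 \left(-3\right) \left(-4\right) + 260\right) - 46937} = - \frac{34490}{\left(192 + 260\right) - 46937} = - \frac{34490}{452 - 46937} = - \frac{34490}{-46485} = \left(-34490\right) \left(- \frac{1}{46485}\right) = \frac{6898}{9297}$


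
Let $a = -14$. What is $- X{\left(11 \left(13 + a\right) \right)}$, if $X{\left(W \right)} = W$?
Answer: $11$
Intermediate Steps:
$- X{\left(11 \left(13 + a\right) \right)} = - 11 \left(13 - 14\right) = - 11 \left(-1\right) = \left(-1\right) \left(-11\right) = 11$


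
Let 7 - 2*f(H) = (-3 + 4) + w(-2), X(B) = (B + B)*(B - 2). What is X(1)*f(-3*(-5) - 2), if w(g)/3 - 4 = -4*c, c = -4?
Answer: 54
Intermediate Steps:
w(g) = 60 (w(g) = 12 + 3*(-4*(-4)) = 12 + 3*16 = 12 + 48 = 60)
X(B) = 2*B*(-2 + B) (X(B) = (2*B)*(-2 + B) = 2*B*(-2 + B))
f(H) = -27 (f(H) = 7/2 - ((-3 + 4) + 60)/2 = 7/2 - (1 + 60)/2 = 7/2 - 1/2*61 = 7/2 - 61/2 = -27)
X(1)*f(-3*(-5) - 2) = (2*1*(-2 + 1))*(-27) = (2*1*(-1))*(-27) = -2*(-27) = 54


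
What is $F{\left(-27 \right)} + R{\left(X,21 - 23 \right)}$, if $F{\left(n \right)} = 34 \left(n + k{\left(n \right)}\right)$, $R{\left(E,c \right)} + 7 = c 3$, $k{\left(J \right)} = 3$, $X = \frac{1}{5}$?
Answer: $-829$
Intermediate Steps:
$X = \frac{1}{5} \approx 0.2$
$R{\left(E,c \right)} = -7 + 3 c$ ($R{\left(E,c \right)} = -7 + c 3 = -7 + 3 c$)
$F{\left(n \right)} = 102 + 34 n$ ($F{\left(n \right)} = 34 \left(n + 3\right) = 34 \left(3 + n\right) = 102 + 34 n$)
$F{\left(-27 \right)} + R{\left(X,21 - 23 \right)} = \left(102 + 34 \left(-27\right)\right) - \left(7 - 3 \left(21 - 23\right)\right) = \left(102 - 918\right) - \left(7 - 3 \left(21 - 23\right)\right) = -816 + \left(-7 + 3 \left(-2\right)\right) = -816 - 13 = -829$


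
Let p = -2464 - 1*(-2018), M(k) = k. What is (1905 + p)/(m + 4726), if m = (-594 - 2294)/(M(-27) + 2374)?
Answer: 3424273/11089034 ≈ 0.30880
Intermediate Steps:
p = -446 (p = -2464 + 2018 = -446)
m = -2888/2347 (m = (-594 - 2294)/(-27 + 2374) = -2888/2347 ≈ -1.2305)
(1905 + p)/(m + 4726) = (1905 - 446)/(-2888/2347 + 4726) = 1459/(11089034/2347) = 1459*(2347/11089034) = 3424273/11089034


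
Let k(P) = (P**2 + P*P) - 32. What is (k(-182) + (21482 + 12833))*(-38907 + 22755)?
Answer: -1623776712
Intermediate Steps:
k(P) = -32 + 2*P**2 (k(P) = (P**2 + P**2) - 32 = 2*P**2 - 32 = -32 + 2*P**2)
(k(-182) + (21482 + 12833))*(-38907 + 22755) = ((-32 + 2*(-182)**2) + (21482 + 12833))*(-38907 + 22755) = ((-32 + 2*33124) + 34315)*(-16152) = ((-32 + 66248) + 34315)*(-16152) = (66216 + 34315)*(-16152) = 100531*(-16152) = -1623776712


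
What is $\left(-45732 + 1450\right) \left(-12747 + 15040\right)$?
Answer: $-101538626$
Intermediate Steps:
$\left(-45732 + 1450\right) \left(-12747 + 15040\right) = \left(-44282\right) 2293 = -101538626$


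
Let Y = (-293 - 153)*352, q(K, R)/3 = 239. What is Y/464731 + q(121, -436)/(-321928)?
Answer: -50873332703/149609921368 ≈ -0.34004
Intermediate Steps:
q(K, R) = 717 (q(K, R) = 3*239 = 717)
Y = -156992 (Y = -446*352 = -156992)
Y/464731 + q(121, -436)/(-321928) = -156992/464731 + 717/(-321928) = -156992*1/464731 + 717*(-1/321928) = -156992/464731 - 717/321928 = -50873332703/149609921368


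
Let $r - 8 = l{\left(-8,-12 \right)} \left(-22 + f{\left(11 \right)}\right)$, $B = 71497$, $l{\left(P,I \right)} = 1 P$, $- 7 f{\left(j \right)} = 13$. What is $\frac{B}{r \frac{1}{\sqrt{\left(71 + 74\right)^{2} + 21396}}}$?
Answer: $\frac{500479 \sqrt{42421}}{1392} \approx 74052.0$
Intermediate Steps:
$f{\left(j \right)} = - \frac{13}{7}$ ($f{\left(j \right)} = \left(- \frac{1}{7}\right) 13 = - \frac{13}{7}$)
$l{\left(P,I \right)} = P$
$r = \frac{1392}{7}$ ($r = 8 - 8 \left(-22 - \frac{13}{7}\right) = 8 - - \frac{1336}{7} = 8 + \frac{1336}{7} = \frac{1392}{7} \approx 198.86$)
$\frac{B}{r \frac{1}{\sqrt{\left(71 + 74\right)^{2} + 21396}}} = \frac{71497}{\frac{1392}{7} \frac{1}{\sqrt{\left(71 + 74\right)^{2} + 21396}}} = \frac{71497}{\frac{1392}{7} \frac{1}{\sqrt{145^{2} + 21396}}} = \frac{71497}{\frac{1392}{7} \frac{1}{\sqrt{21025 + 21396}}} = \frac{71497}{\frac{1392}{7} \frac{1}{\sqrt{42421}}} = \frac{71497}{\frac{1392}{7} \frac{\sqrt{42421}}{42421}} = \frac{71497}{\frac{1392}{296947} \sqrt{42421}} = 71497 \frac{7 \sqrt{42421}}{1392} = \frac{500479 \sqrt{42421}}{1392}$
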